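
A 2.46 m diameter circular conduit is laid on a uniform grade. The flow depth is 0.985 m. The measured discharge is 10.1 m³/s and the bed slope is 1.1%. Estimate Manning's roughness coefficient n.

n = 0.0121

For a circular section of diameter D = 2.46 m at depth y = 0.985 m, the central angle is θ = 2 arccos(1 − 2y/D) = 2.741 rad. Then A = (D²/8)(θ − sin θ) = 1.778 m² and P = Dθ/2 = 3.371 m.
Hydraulic radius R = A/P = 1.778/3.371 = 0.5274 m.
Rearranging Manning's equation: n = (1/Q) A R^(2/3) S^(1/2) = (1/10.1) × 1.778 × 0.5274^(2/3) × √0.011 = 0.0121.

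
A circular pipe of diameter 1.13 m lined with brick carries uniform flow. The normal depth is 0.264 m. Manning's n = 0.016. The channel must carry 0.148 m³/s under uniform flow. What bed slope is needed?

For a circular section of diameter D = 1.13 m at depth y = 0.264 m, the central angle is θ = 2 arccos(1 − 2y/D) = 2.018 rad. Then A = (D²/8)(θ − sin θ) = 0.1782 m² and P = Dθ/2 = 1.14 m.
Hydraulic radius R = A/P = 0.1782/1.14 = 0.1563 m.
From Manning's equation, S = [nQ / (1 A R^(2/3))]² = [0.016 × 0.148 / (1 × 0.1782 × 0.1563^(2/3))]² = 0.0021.

S = 0.0021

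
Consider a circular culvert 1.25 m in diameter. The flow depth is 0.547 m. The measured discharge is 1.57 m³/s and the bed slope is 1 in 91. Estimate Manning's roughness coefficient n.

n = 0.015

For a circular section of diameter D = 1.25 m at depth y = 0.547 m, the central angle is θ = 2 arccos(1 − 2y/D) = 2.891 rad. Then A = (D²/8)(θ − sin θ) = 0.5163 m² and P = Dθ/2 = 1.807 m.
Hydraulic radius R = A/P = 0.5163/1.807 = 0.2857 m.
Rearranging Manning's equation: n = (1/Q) A R^(2/3) S^(1/2) = (1/1.57) × 0.5163 × 0.2857^(2/3) × √0.01099 = 0.015.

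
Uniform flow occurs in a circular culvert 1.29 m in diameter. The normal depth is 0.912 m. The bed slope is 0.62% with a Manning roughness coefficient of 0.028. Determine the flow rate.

For a circular section of diameter D = 1.29 m at depth y = 0.912 m, the central angle is θ = 2 arccos(1 − 2y/D) = 3.995 rad. Then A = (D²/8)(θ − sin θ) = 0.9878 m² and P = Dθ/2 = 2.577 m.
Hydraulic radius R = A/P = 0.9878/2.577 = 0.3833 m.
Manning's equation: Q = (1/n) A R^(2/3) S^(1/2) = (1/0.028) × 0.9878 × 0.3833^(2/3) × 0.0062^(1/2) = 1.47 m³/s.

Q = 1.47 m³/s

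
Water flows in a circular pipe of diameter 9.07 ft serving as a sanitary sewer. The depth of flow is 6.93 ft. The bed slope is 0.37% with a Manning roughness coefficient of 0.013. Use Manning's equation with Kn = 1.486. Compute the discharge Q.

For a circular section of diameter D = 9.07 ft at depth y = 6.93 ft, the central angle is θ = 2 arccos(1 − 2y/D) = 4.254 rad. Then A = (D²/8)(θ − sin θ) = 52.97 ft² and P = Dθ/2 = 19.29 ft.
Hydraulic radius R = A/P = 52.97/19.29 = 2.746 ft.
Manning's equation: Q = (1.486/n) A R^(2/3) S^(1/2) = (1.486/0.013) × 52.97 × 2.746^(2/3) × 0.0037^(1/2) = 722 ft³/s.

Q = 722 ft³/s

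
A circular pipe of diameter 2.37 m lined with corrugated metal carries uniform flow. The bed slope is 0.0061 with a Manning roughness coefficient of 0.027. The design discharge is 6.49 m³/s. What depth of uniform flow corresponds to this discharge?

Manning's equation rearranged: A R^(2/3) = nQ / (1·√S) = 0.027 × 6.49 / (√0.0061) = 2.244.
Trying y = 1.16 m: A R^(2/3) = 1.5 — low.
Trying y = 1.49 m: A R^(2/3) = 2.243 — close enough.

y_n = 1.49 m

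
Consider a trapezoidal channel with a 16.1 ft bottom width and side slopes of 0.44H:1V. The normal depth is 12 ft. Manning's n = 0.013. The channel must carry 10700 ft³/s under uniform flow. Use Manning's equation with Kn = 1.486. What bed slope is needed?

S = 0.012

With bottom width b = 16.1 ft and side slope z = 0.44: A = (b + zy)y = (16.1 + 0.44×12)×12 = 256.6 ft²; P = b + 2y√(1+z²) = 16.1 + 2×12×1.093 = 42.32 ft.
Hydraulic radius R = A/P = 256.6/42.32 = 6.062 ft.
From Manning's equation, S = [nQ / (1.486 A R^(2/3))]² = [0.013 × 10700 / (1.486 × 256.6 × 6.062^(2/3))]² = 0.012.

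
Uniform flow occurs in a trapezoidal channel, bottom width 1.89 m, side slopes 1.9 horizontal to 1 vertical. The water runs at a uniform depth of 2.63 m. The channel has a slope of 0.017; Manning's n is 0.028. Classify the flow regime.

With bottom width b = 1.89 m and side slope z = 1.9: A = (b + zy)y = (1.89 + 1.9×2.63)×2.63 = 18.11 m²; P = b + 2y√(1+z²) = 1.89 + 2×2.63×2.147 = 13.18 m.
Hydraulic radius R = A/P = 18.11/13.18 = 1.374 m.
V = (1/n) R^(2/3) √S = (1/0.028) × 1.374^(2/3) × √0.017 = 5.755 m/s. Hydraulic depth D_h = A/T = 18.11/11.88 = 1.524 m.
Froude number Fr = V/√(g·D_h) = 5.755/√(9.81×1.524) = 1.49, which is greater than 1, so the flow is supercritical.

supercritical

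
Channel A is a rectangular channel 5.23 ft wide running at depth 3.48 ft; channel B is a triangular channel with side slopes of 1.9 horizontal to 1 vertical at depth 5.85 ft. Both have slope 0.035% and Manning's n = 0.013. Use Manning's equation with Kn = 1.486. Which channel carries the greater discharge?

Channel A: Flow area A = b·y = 5.23 × 3.48 = 18.2 ft². Wetted perimeter P = b + 2y = 5.23 + 2×3.48 = 12.19 ft. Hydraulic radius R = A/P = 18.2/12.19 = 1.493 ft. Q_A = (1.486/0.013)·18.2·1.493^(2/3)·√0.00035 = 50.84 ft³/s.
Channel B: For a triangular section with side slope z = 1.9: A = zy² = 1.9×5.85² = 65.02 ft²; P = 2y√(1+z²) = 2×5.85×2.147 = 25.12 ft. Hydraulic radius R = A/P = 65.02/25.12 = 2.588 ft. Q_B = (1.486/0.013)·65.02·2.588^(2/3)·√0.00035 = 262.1 ft³/s.
Q_A = 50.84 ft³/s vs Q_B = 262.1 ft³/s, so channel B carries more.

channel B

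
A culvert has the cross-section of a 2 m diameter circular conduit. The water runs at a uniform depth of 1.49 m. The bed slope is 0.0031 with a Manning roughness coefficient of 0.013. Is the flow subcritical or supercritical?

subcritical

For a circular section of diameter D = 2 m at depth y = 1.49 m, the central angle is θ = 2 arccos(1 − 2y/D) = 4.166 rad. Then A = (D²/8)(θ − sin θ) = 2.51 m² and P = Dθ/2 = 4.166 m.
Hydraulic radius R = A/P = 2.51/4.166 = 0.6025 m.
V = (1/n) R^(2/3) √S = (1/0.013) × 0.6025^(2/3) × √0.0031 = 3.055 m/s. Hydraulic depth D_h = A/T = 2.51/1.743 = 1.44 m.
Froude number Fr = V/√(g·D_h) = 3.055/√(9.81×1.44) = 0.813, which is less than 1, so the flow is subcritical.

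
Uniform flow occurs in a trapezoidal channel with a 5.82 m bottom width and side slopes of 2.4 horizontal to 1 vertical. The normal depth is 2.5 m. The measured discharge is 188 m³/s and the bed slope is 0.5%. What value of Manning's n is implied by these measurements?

n = 0.015

With bottom width b = 5.82 m and side slope z = 2.4: A = (b + zy)y = (5.82 + 2.4×2.5)×2.5 = 29.55 m²; P = b + 2y√(1+z²) = 5.82 + 2×2.5×2.6 = 18.82 m.
Hydraulic radius R = A/P = 29.55/18.82 = 1.57 m.
Rearranging Manning's equation: n = (1/Q) A R^(2/3) S^(1/2) = (1/188) × 29.55 × 1.57^(2/3) × √0.005 = 0.015.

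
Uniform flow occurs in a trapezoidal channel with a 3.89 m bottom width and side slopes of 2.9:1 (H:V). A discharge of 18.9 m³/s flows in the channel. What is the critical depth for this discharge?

At critical depth, Q² T / (g A³) = 1, i.e. A³/T = Q²/g = 18.9²/9.81 = 36.41.
Try y = 0.813 m: A³/T = 15.23 — low.
Try y = 1.03 m: A³/T = 36.03 — close enough.

y_c = 1.03 m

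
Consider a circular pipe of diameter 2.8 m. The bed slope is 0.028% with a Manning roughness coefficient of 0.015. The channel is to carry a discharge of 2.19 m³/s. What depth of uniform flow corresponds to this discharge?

y_n = 1.24 m

Manning's equation rearranged: A R^(2/3) = nQ / (1·√S) = 0.015 × 2.19 / (√0.00028) = 1.963.
Trying y = 1.35 m: A R^(2/3) = 2.281 — over.
Trying y = 0.979 m: A R^(2/3) = 1.274 — short.
Trying y = 1.24 m: A R^(2/3) = 1.965 — ≈ 1.963.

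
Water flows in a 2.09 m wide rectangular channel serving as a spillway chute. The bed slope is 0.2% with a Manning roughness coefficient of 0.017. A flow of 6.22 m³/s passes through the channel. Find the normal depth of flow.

Manning's equation rearranged: A R^(2/3) = nQ / (1·√S) = 0.017 × 6.22 / (√0.002) = 2.364.
Trying y = 1.28 m: A R^(2/3) = 1.851 — short.
Trying y = 1.88 m: A R^(2/3) = 3.013 — over.
Trying y = 1.55 m: A R^(2/3) = 2.366 — ≈ 2.364.

y_n = 1.55 m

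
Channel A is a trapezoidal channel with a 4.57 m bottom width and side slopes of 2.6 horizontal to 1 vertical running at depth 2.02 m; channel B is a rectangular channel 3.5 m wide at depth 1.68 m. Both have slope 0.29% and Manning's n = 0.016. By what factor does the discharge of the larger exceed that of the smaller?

Channel A: With bottom width b = 4.57 m and side slope z = 2.6: A = (b + zy)y = (4.57 + 2.6×2.02)×2.02 = 19.84 m²; P = b + 2y√(1+z²) = 4.57 + 2×2.02×2.786 = 15.82 m. Hydraulic radius R = A/P = 19.84/15.82 = 1.254 m. Q_A = (1/0.016)·19.84·1.254^(2/3)·√0.0029 = 77.65 m³/s.
Channel B: Flow area A = b·y = 3.5 × 1.68 = 5.88 m². Wetted perimeter P = b + 2y = 3.5 + 2×1.68 = 6.86 m. Hydraulic radius R = A/P = 5.88/6.86 = 0.8571 m. Q_B = (1/0.016)·5.88·0.8571^(2/3)·√0.0029 = 17.86 m³/s.
The larger discharge is 77.65 m³/s and the smaller is 17.86 m³/s; the ratio is 4.35.

4.35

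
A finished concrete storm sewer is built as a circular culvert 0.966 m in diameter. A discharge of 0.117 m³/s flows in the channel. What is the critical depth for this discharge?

At critical depth, Q² T / (g A³) = 1, i.e. A³/T = Q²/g = 0.117²/9.81 = 0.001395.
At y = 0.214 m: A³/T = 0.002194 — too large.
At y = 0.157 m: A³/T = 0.0006511 — too small.
At y = 0.191 m: A³/T = 0.001406 — matches.

y_c = 0.191 m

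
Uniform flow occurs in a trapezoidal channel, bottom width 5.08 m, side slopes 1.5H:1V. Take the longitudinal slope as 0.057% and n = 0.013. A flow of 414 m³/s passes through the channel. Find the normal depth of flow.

Manning's equation rearranged: A R^(2/3) = nQ / (1·√S) = 0.013 × 414 / (√0.00057) = 225.4.
Try y = 7.75 m: A R^(2/3) = 321.9 — high.
Try y = 6.61 m: A R^(2/3) = 225.3 — close enough.

y_n = 6.61 m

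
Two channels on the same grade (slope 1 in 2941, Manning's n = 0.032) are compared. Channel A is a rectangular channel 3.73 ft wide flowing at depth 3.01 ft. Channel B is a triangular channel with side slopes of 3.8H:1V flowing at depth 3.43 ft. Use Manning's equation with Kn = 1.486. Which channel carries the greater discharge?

Channel A: Flow area A = b·y = 3.73 × 3.01 = 11.23 ft². Wetted perimeter P = b + 2y = 3.73 + 2×3.01 = 9.75 ft. Hydraulic radius R = A/P = 11.23/9.75 = 1.152 ft. Q_A = (1.486/0.032)·11.23·1.152^(2/3)·√0.00034 = 10.56 ft³/s.
Channel B: For a triangular section with side slope z = 3.8: A = zy² = 3.8×3.43² = 44.71 ft²; P = 2y√(1+z²) = 2×3.43×3.929 = 26.96 ft. Hydraulic radius R = A/P = 44.71/26.96 = 1.659 ft. Q_B = (1.486/0.032)·44.71·1.659^(2/3)·√0.00034 = 53.64 ft³/s.
Q_A = 10.56 ft³/s vs Q_B = 53.64 ft³/s, so channel B carries more.

channel B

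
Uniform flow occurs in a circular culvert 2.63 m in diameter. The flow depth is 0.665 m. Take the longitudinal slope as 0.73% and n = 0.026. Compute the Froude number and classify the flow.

For a circular section of diameter D = 2.63 m at depth y = 0.665 m, the central angle is θ = 2 arccos(1 − 2y/D) = 2.108 rad. Then A = (D²/8)(θ − sin θ) = 1.079 m² and P = Dθ/2 = 2.771 m.
Hydraulic radius R = A/P = 1.079/2.771 = 0.3894 m.
V = (1/n) R^(2/3) √S = (1/0.026) × 0.3894^(2/3) × √0.0073 = 1.752 m/s. Hydraulic depth D_h = A/T = 1.079/2.286 = 0.472 m.
Froude number Fr = V/√(g·D_h) = 1.752/√(9.81×0.472) = 0.814, which is less than 1, so the flow is subcritical.

subcritical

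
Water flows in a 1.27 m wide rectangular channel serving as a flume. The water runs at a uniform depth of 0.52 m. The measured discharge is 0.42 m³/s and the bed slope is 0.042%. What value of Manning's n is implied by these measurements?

n = 0.014

Flow area A = b·y = 1.27 × 0.52 = 0.6604 m². Wetted perimeter P = b + 2y = 1.27 + 2×0.52 = 2.31 m.
Hydraulic radius R = A/P = 0.6604/2.31 = 0.2859 m.
Rearranging Manning's equation: n = (1/Q) A R^(2/3) S^(1/2) = (1/0.42) × 0.6604 × 0.2859^(2/3) × √0.00042 = 0.014.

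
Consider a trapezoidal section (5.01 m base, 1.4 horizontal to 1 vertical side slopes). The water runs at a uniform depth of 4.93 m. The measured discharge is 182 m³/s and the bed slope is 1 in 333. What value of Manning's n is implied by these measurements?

n = 0.0341

With bottom width b = 5.01 m and side slope z = 1.4: A = (b + zy)y = (5.01 + 1.4×4.93)×4.93 = 58.73 m²; P = b + 2y√(1+z²) = 5.01 + 2×4.93×1.72 = 21.97 m.
Hydraulic radius R = A/P = 58.73/21.97 = 2.673 m.
Rearranging Manning's equation: n = (1/Q) A R^(2/3) S^(1/2) = (1/182) × 58.73 × 2.673^(2/3) × √0.003003 = 0.0341.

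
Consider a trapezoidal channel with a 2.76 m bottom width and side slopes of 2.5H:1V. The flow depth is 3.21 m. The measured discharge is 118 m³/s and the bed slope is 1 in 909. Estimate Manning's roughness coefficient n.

n = 0.014

With bottom width b = 2.76 m and side slope z = 2.5: A = (b + zy)y = (2.76 + 2.5×3.21)×3.21 = 34.62 m²; P = b + 2y√(1+z²) = 2.76 + 2×3.21×2.693 = 20.05 m.
Hydraulic radius R = A/P = 34.62/20.05 = 1.727 m.
Rearranging Manning's equation: n = (1/Q) A R^(2/3) S^(1/2) = (1/118) × 34.62 × 1.727^(2/3) × √0.0011 = 0.014.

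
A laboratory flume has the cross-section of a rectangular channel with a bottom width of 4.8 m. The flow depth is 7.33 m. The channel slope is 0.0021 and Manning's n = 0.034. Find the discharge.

Flow area A = b·y = 4.8 × 7.33 = 35.18 m². Wetted perimeter P = b + 2y = 4.8 + 2×7.33 = 19.46 m.
Hydraulic radius R = A/P = 35.18/19.46 = 1.808 m.
Manning's equation: Q = (1/n) A R^(2/3) S^(1/2) = (1/0.034) × 35.18 × 1.808^(2/3) × 0.0021^(1/2) = 70.4 m³/s.

Q = 70.4 m³/s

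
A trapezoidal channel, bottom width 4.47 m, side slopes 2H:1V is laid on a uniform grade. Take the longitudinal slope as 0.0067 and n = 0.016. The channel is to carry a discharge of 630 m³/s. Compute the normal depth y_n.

Manning's equation rearranged: A R^(2/3) = nQ / (1·√S) = 0.016 × 630 / (√0.0067) = 123.1.
Try y = 3.62 m: A R^(2/3) = 68.45 — short.
Try y = 5.56 m: A R^(2/3) = 178.5 — over.
Try y = 4.72 m: A R^(2/3) = 123.1 — ≈ 123.1.

y_n = 4.72 m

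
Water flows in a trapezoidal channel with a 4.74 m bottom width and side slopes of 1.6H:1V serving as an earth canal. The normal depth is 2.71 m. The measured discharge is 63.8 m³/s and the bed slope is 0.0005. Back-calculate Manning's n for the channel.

With bottom width b = 4.74 m and side slope z = 1.6: A = (b + zy)y = (4.74 + 1.6×2.71)×2.71 = 24.6 m²; P = b + 2y√(1+z²) = 4.74 + 2×2.71×1.887 = 14.97 m.
Hydraulic radius R = A/P = 24.6/14.97 = 1.643 m.
Rearranging Manning's equation: n = (1/Q) A R^(2/3) S^(1/2) = (1/63.8) × 24.6 × 1.643^(2/3) × √0.0005 = 0.012.

n = 0.012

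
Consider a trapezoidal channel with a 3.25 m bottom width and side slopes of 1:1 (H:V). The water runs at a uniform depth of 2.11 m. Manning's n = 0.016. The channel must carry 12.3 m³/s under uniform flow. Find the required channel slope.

With bottom width b = 3.25 m and side slope z = 1: A = (b + zy)y = (3.25 + 1×2.11)×2.11 = 11.31 m²; P = b + 2y√(1+z²) = 3.25 + 2×2.11×1.414 = 9.218 m.
Hydraulic radius R = A/P = 11.31/9.218 = 1.227 m.
From Manning's equation, S = [nQ / (1 A R^(2/3))]² = [0.016 × 12.3 / (1 × 11.31 × 1.227^(2/3))]² = 0.000231.

S = 0.000231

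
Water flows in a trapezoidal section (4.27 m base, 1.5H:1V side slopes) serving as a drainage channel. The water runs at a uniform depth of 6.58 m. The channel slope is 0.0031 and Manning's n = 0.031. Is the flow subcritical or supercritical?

With bottom width b = 4.27 m and side slope z = 1.5: A = (b + zy)y = (4.27 + 1.5×6.58)×6.58 = 93.04 m²; P = b + 2y√(1+z²) = 4.27 + 2×6.58×1.803 = 27.99 m.
Hydraulic radius R = A/P = 93.04/27.99 = 3.324 m.
V = (1/n) R^(2/3) √S = (1/0.031) × 3.324^(2/3) × √0.0031 = 4 m/s. Hydraulic depth D_h = A/T = 93.04/24.01 = 3.875 m.
Froude number Fr = V/√(g·D_h) = 4/√(9.81×3.875) = 0.649, which is less than 1, so the flow is subcritical.

subcritical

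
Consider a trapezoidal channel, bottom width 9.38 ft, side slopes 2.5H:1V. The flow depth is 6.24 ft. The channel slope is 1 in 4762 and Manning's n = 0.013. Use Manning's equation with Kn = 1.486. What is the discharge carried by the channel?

With bottom width b = 9.38 ft and side slope z = 2.5: A = (b + zy)y = (9.38 + 2.5×6.24)×6.24 = 155.9 ft²; P = b + 2y√(1+z²) = 9.38 + 2×6.24×2.693 = 42.98 ft.
Hydraulic radius R = A/P = 155.9/42.98 = 3.626 ft.
Manning's equation: Q = (1.486/n) A R^(2/3) S^(1/2) = (1.486/0.013) × 155.9 × 3.626^(2/3) × 0.00021^(1/2) = 609 ft³/s.

Q = 609 ft³/s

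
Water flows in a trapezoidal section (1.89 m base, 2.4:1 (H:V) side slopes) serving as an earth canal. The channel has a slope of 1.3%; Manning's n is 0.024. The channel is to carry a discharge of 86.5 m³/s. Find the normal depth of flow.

y_n = 2.23 m

Manning's equation rearranged: A R^(2/3) = nQ / (1·√S) = 0.024 × 86.5 / (√0.013) = 18.21.
Try y = 1.83 m: A R^(2/3) = 11.56 — short.
Try y = 2.75 m: A R^(2/3) = 29.8 — over.
Try y = 2.23 m: A R^(2/3) = 18.21 — close enough.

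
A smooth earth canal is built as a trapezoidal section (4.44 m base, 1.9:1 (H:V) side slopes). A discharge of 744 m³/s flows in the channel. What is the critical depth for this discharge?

At critical depth, Q² T / (g A³) = 1, i.e. A³/T = Q²/g = 744²/9.81 = 56430.
Try y = 6.16 m: A³/T = 35320 — low.
Try y = 8.02 m: A³/T = 112600 — high.
Try y = 6.86 m: A³/T = 56460 — matches.

y_c = 6.86 m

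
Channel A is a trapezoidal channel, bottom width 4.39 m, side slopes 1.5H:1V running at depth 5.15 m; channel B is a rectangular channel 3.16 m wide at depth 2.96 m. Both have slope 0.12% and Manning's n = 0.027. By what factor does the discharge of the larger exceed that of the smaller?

12.7

Channel A: With bottom width b = 4.39 m and side slope z = 1.5: A = (b + zy)y = (4.39 + 1.5×5.15)×5.15 = 62.39 m²; P = b + 2y√(1+z²) = 4.39 + 2×5.15×1.803 = 22.96 m. Hydraulic radius R = A/P = 62.39/22.96 = 2.718 m. Q_A = (1/0.027)·62.39·2.718^(2/3)·√0.0012 = 155.9 m³/s.
Channel B: Flow area A = b·y = 3.16 × 2.96 = 9.354 m². Wetted perimeter P = b + 2y = 3.16 + 2×2.96 = 9.08 m. Hydraulic radius R = A/P = 9.354/9.08 = 1.03 m. Q_B = (1/0.027)·9.354·1.03^(2/3)·√0.0012 = 12.24 m³/s.
The larger discharge is 155.9 m³/s and the smaller is 12.24 m³/s; the ratio is 12.7.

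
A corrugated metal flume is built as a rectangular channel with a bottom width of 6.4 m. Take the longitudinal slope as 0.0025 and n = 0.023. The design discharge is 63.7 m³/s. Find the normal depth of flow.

Manning's equation rearranged: A R^(2/3) = nQ / (1·√S) = 0.023 × 63.7 / (√0.0025) = 29.3.
Try y = 4.1 m: A R^(2/3) = 38.79 — too large.
Try y = 2.91 m: A R^(2/3) = 24.66 — too small.
Try y = 3.31 m: A R^(2/3) = 29.3 — ≈ 29.3.

y_n = 3.31 m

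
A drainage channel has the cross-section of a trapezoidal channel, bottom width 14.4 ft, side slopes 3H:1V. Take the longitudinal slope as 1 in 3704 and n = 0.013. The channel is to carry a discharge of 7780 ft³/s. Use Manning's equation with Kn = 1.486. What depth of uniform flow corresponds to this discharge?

y_n = 15.9 ft

Manning's equation rearranged: A R^(2/3) = nQ / (1.486·√S) = 0.013 × 7780 / (1.486 × √0.00027) = 4142.
Trying y = 18.3 ft: A R^(2/3) = 5786 — over.
Trying y = 13.3 ft: A R^(2/3) = 2725 — short.
Trying y = 15.9 ft: A R^(2/3) = 4141 — close enough.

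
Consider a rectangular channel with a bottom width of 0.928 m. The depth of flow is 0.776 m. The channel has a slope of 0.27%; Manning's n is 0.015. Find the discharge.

Flow area A = b·y = 0.928 × 0.776 = 0.7201 m². Wetted perimeter P = b + 2y = 0.928 + 2×0.776 = 2.48 m.
Hydraulic radius R = A/P = 0.7201/2.48 = 0.2904 m.
Manning's equation: Q = (1/n) A R^(2/3) S^(1/2) = (1/0.015) × 0.7201 × 0.2904^(2/3) × 0.0027^(1/2) = 1.09 m³/s.

Q = 1.09 m³/s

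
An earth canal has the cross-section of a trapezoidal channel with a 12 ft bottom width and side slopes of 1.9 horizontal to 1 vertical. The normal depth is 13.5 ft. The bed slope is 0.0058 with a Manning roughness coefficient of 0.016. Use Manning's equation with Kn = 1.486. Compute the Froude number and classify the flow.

supercritical

With bottom width b = 12 ft and side slope z = 1.9: A = (b + zy)y = (12 + 1.9×13.5)×13.5 = 508.3 ft²; P = b + 2y√(1+z²) = 12 + 2×13.5×2.147 = 69.97 ft.
Hydraulic radius R = A/P = 508.3/69.97 = 7.264 ft.
V = (1.486/n) R^(2/3) √S = (1.486/0.016) × 7.264^(2/3) × √0.0058 = 26.53 ft/s. Hydraulic depth D_h = A/T = 508.3/63.3 = 8.03 ft.
Froude number Fr = V/√(g·D_h) = 26.53/√(32.2×8.03) = 1.65, which is greater than 1, so the flow is supercritical.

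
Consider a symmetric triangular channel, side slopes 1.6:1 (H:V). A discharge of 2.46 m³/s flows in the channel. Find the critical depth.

y_c = 0.864 m

At critical depth, Q² T / (g A³) = 1, i.e. A³/T = Q²/g = 2.46²/9.81 = 0.6169.
At y = 0.775 m: A³/T = 0.3579 — low.
At y = 0.991 m: A³/T = 1.223 — high.
At y = 0.864 m: A³/T = 0.6163 — ≈ 0.6169.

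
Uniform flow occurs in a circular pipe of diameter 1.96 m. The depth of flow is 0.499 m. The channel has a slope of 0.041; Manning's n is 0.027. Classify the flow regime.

For a circular section of diameter D = 1.96 m at depth y = 0.499 m, the central angle is θ = 2 arccos(1 − 2y/D) = 2.116 rad. Then A = (D²/8)(θ − sin θ) = 0.6052 m² and P = Dθ/2 = 2.073 m.
Hydraulic radius R = A/P = 0.6052/2.073 = 0.2919 m.
V = (1/n) R^(2/3) √S = (1/0.027) × 0.2919^(2/3) × √0.041 = 3.3 m/s. Hydraulic depth D_h = A/T = 0.6052/1.708 = 0.3544 m.
Froude number Fr = V/√(g·D_h) = 3.3/√(9.81×0.3544) = 1.77, which is greater than 1, so the flow is supercritical.

supercritical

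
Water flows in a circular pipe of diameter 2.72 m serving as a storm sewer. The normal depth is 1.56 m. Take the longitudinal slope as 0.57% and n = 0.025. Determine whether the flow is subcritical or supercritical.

For a circular section of diameter D = 2.72 m at depth y = 1.56 m, the central angle is θ = 2 arccos(1 − 2y/D) = 3.437 rad. Then A = (D²/8)(θ − sin θ) = 3.447 m² and P = Dθ/2 = 4.674 m.
Hydraulic radius R = A/P = 3.447/4.674 = 0.7376 m.
V = (1/n) R^(2/3) √S = (1/0.025) × 0.7376^(2/3) × √0.0057 = 2.465 m/s. Hydraulic depth D_h = A/T = 3.447/2.69 = 1.281 m.
Froude number Fr = V/√(g·D_h) = 2.465/√(9.81×1.281) = 0.695, which is less than 1, so the flow is subcritical.

subcritical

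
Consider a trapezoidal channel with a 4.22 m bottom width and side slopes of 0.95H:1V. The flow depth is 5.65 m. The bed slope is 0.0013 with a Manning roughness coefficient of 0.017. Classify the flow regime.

With bottom width b = 4.22 m and side slope z = 0.95: A = (b + zy)y = (4.22 + 0.95×5.65)×5.65 = 54.17 m²; P = b + 2y√(1+z²) = 4.22 + 2×5.65×1.379 = 19.81 m.
Hydraulic radius R = A/P = 54.17/19.81 = 2.735 m.
V = (1/n) R^(2/3) √S = (1/0.017) × 2.735^(2/3) × √0.0013 = 4.148 m/s. Hydraulic depth D_h = A/T = 54.17/14.95 = 3.622 m.
Froude number Fr = V/√(g·D_h) = 4.148/√(9.81×3.622) = 0.696, which is less than 1, so the flow is subcritical.

subcritical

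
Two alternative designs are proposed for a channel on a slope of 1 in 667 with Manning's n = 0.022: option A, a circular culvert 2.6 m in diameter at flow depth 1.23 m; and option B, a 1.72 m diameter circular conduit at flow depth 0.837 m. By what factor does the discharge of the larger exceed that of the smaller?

2.87

Channel A: For a circular section of diameter D = 2.6 m at depth y = 1.23 m, the central angle is θ = 2 arccos(1 − 2y/D) = 3.034 rad. Then A = (D²/8)(θ − sin θ) = 2.473 m² and P = Dθ/2 = 3.944 m. Hydraulic radius R = A/P = 2.473/3.944 = 0.627 m. Q_A = (1/0.022)·2.473·0.627^(2/3)·√0.001499 = 3.188 m³/s.
Channel B: For a circular section of diameter D = 1.72 m at depth y = 0.837 m, the central angle is θ = 2 arccos(1 − 2y/D) = 3.088 rad. Then A = (D²/8)(θ − sin θ) = 1.122 m² and P = Dθ/2 = 2.656 m. Hydraulic radius R = A/P = 1.122/2.656 = 0.4226 m. Q_B = (1/0.022)·1.122·0.4226^(2/3)·√0.001499 = 1.112 m³/s.
The larger discharge is 3.188 m³/s and the smaller is 1.112 m³/s; the ratio is 2.87.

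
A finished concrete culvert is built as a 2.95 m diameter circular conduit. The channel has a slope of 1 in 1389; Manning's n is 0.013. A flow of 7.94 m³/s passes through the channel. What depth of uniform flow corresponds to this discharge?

y_n = 1.8 m

Manning's equation rearranged: A R^(2/3) = nQ / (1·√S) = 0.013 × 7.94 / (√0.0007199) = 3.847.
Trying y = 1.4 m: A R^(2/3) = 2.551 — short.
Trying y = 2.27 m: A R^(2/3) = 5.237 — over.
Trying y = 1.8 m: A R^(2/3) = 3.845 — matches.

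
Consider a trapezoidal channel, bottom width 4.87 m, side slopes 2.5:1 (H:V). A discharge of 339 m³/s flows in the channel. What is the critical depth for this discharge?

At critical depth, Q² T / (g A³) = 1, i.e. A³/T = Q²/g = 339²/9.81 = 11710.
Trying y = 4.67 m: A³/T = 16350 — too large.
Trying y = 4.32 m: A³/T = 11720 — close enough.

y_c = 4.32 m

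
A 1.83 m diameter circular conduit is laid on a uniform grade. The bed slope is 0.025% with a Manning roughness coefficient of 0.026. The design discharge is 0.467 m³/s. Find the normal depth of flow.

y_n = 0.906 m

Manning's equation rearranged: A R^(2/3) = nQ / (1·√S) = 0.026 × 0.467 / (√0.00025) = 0.7679.
At y = 0.707 m: A R^(2/3) = 0.4937 — too small.
At y = 1 m: A R^(2/3) = 0.9051 — too large.
At y = 0.906 m: A R^(2/3) = 0.7678 — matches.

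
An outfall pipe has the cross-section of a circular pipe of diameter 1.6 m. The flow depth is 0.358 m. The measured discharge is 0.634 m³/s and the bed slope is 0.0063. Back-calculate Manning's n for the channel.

n = 0.015

For a circular section of diameter D = 1.6 m at depth y = 0.358 m, the central angle is θ = 2 arccos(1 − 2y/D) = 1.971 rad. Then A = (D²/8)(θ − sin θ) = 0.3359 m² and P = Dθ/2 = 1.577 m.
Hydraulic radius R = A/P = 0.3359/1.577 = 0.2131 m.
Rearranging Manning's equation: n = (1/Q) A R^(2/3) S^(1/2) = (1/0.634) × 0.3359 × 0.2131^(2/3) × √0.0063 = 0.015.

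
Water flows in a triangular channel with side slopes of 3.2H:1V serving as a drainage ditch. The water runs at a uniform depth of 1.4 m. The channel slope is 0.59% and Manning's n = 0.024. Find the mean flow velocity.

For a triangular section with side slope z = 3.2: A = zy² = 3.2×1.4² = 6.272 m²; P = 2y√(1+z²) = 2×1.4×3.353 = 9.387 m.
Hydraulic radius R = A/P = 6.272/9.387 = 0.6681 m.
From Manning's equation, V = (1/n) R^(2/3) S^(1/2) = (1/0.024) × 0.6681^(2/3) × 0.0059^(1/2) = 2.45 m/s.

V = 2.45 m/s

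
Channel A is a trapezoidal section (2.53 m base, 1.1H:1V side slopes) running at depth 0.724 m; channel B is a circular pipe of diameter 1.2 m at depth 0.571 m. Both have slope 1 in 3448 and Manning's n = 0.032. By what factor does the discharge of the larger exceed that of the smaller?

6.64

Channel A: With bottom width b = 2.53 m and side slope z = 1.1: A = (b + zy)y = (2.53 + 1.1×0.724)×0.724 = 2.408 m²; P = b + 2y√(1+z²) = 2.53 + 2×0.724×1.487 = 4.683 m. Hydraulic radius R = A/P = 2.408/4.683 = 0.5143 m. Q_A = (1/0.032)·2.408·0.5143^(2/3)·√0.00029 = 0.8227 m³/s.
Channel B: For a circular section of diameter D = 1.2 m at depth y = 0.571 m, the central angle is θ = 2 arccos(1 − 2y/D) = 3.045 rad. Then A = (D²/8)(θ − sin θ) = 0.5307 m² and P = Dθ/2 = 1.827 m. Hydraulic radius R = A/P = 0.5307/1.827 = 0.2905 m. Q_B = (1/0.032)·0.5307·0.2905^(2/3)·√0.00029 = 0.1239 m³/s.
The larger discharge is 0.8227 m³/s and the smaller is 0.1239 m³/s; the ratio is 6.64.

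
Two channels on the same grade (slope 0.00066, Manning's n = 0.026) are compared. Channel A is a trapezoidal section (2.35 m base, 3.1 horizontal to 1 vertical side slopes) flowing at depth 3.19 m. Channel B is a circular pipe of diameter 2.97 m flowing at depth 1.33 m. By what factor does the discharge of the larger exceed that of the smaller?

23.6

Channel A: With bottom width b = 2.35 m and side slope z = 3.1: A = (b + zy)y = (2.35 + 3.1×3.19)×3.19 = 39.04 m²; P = b + 2y√(1+z²) = 2.35 + 2×3.19×3.257 = 23.13 m. Hydraulic radius R = A/P = 39.04/23.13 = 1.688 m. Q_A = (1/0.026)·39.04·1.688^(2/3)·√0.00066 = 54.69 m³/s.
Channel B: For a circular section of diameter D = 2.97 m at depth y = 1.33 m, the central angle is θ = 2 arccos(1 − 2y/D) = 2.932 rad. Then A = (D²/8)(θ − sin θ) = 3.004 m² and P = Dθ/2 = 4.355 m. Hydraulic radius R = A/P = 3.004/4.355 = 0.6899 m. Q_B = (1/0.026)·3.004·0.6899^(2/3)·√0.00066 = 2.318 m³/s.
The larger discharge is 54.69 m³/s and the smaller is 2.318 m³/s; the ratio is 23.6.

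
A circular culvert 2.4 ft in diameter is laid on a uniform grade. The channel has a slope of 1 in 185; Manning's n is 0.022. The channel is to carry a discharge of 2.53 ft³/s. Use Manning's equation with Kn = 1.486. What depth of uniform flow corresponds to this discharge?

Manning's equation rearranged: A R^(2/3) = nQ / (1.486·√S) = 0.022 × 2.53 / (1.486 × √0.005405) = 0.5095.
Trying y = 0.749 ft: A R^(2/3) = 0.6801 — high.
Trying y = 0.472 ft: A R^(2/3) = 0.2724 — low.
Trying y = 0.646 ft: A R^(2/3) = 0.51 — close enough.

y_n = 0.646 ft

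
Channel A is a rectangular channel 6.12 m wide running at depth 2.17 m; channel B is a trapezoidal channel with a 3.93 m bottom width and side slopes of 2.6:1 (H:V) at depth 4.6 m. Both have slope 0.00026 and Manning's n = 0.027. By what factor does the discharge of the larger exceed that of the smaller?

8.58

Channel A: Flow area A = b·y = 6.12 × 2.17 = 13.28 m². Wetted perimeter P = b + 2y = 6.12 + 2×2.17 = 10.46 m. Hydraulic radius R = A/P = 13.28/10.46 = 1.27 m. Q_A = (1/0.027)·13.28·1.27^(2/3)·√0.00026 = 9.299 m³/s.
Channel B: With bottom width b = 3.93 m and side slope z = 2.6: A = (b + zy)y = (3.93 + 2.6×4.6)×4.6 = 73.09 m²; P = b + 2y√(1+z²) = 3.93 + 2×4.6×2.786 = 29.56 m. Hydraulic radius R = A/P = 73.09/29.56 = 2.473 m. Q_B = (1/0.027)·73.09·2.473^(2/3)·√0.00026 = 79.83 m³/s.
The larger discharge is 79.83 m³/s and the smaller is 9.299 m³/s; the ratio is 8.58.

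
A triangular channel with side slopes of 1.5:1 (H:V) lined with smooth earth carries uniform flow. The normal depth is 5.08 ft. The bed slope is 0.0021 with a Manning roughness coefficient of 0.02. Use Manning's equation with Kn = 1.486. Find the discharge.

Q = 217 ft³/s

For a triangular section with side slope z = 1.5: A = zy² = 1.5×5.08² = 38.71 ft²; P = 2y√(1+z²) = 2×5.08×1.803 = 18.32 ft.
Hydraulic radius R = A/P = 38.71/18.32 = 2.113 ft.
Manning's equation: Q = (1.486/n) A R^(2/3) S^(1/2) = (1.486/0.02) × 38.71 × 2.113^(2/3) × 0.0021^(1/2) = 217 ft³/s.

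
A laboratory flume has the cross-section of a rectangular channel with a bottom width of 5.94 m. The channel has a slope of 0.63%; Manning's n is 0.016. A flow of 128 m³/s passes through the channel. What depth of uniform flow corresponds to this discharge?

Manning's equation rearranged: A R^(2/3) = nQ / (1·√S) = 0.016 × 128 / (√0.0063) = 25.8.
Try y = 2.47 m: A R^(2/3) = 17.91 — low.
Try y = 3.54 m: A R^(2/3) = 28.95 — high.
Try y = 3.24 m: A R^(2/3) = 25.77 — matches.

y_n = 3.24 m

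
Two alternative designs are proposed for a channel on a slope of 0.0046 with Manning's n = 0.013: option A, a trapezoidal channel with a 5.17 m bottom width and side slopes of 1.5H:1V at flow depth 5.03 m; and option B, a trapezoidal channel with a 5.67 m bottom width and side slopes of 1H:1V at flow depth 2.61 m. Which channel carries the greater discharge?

channel A

Channel A: With bottom width b = 5.17 m and side slope z = 1.5: A = (b + zy)y = (5.17 + 1.5×5.03)×5.03 = 63.96 m²; P = b + 2y√(1+z²) = 5.17 + 2×5.03×1.803 = 23.31 m. Hydraulic radius R = A/P = 63.96/23.31 = 2.744 m. Q_A = (1/0.013)·63.96·2.744^(2/3)·√0.0046 = 654 m³/s.
Channel B: With bottom width b = 5.67 m and side slope z = 1: A = (b + zy)y = (5.67 + 1×2.61)×2.61 = 21.61 m²; P = b + 2y√(1+z²) = 5.67 + 2×2.61×1.414 = 13.05 m. Hydraulic radius R = A/P = 21.61/13.05 = 1.656 m. Q_B = (1/0.013)·21.61·1.656^(2/3)·√0.0046 = 157.8 m³/s.
Q_A = 654 m³/s vs Q_B = 157.8 m³/s, so channel A carries more.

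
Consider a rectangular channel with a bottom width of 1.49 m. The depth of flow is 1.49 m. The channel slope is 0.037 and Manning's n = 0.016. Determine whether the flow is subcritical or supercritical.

supercritical

Flow area A = b·y = 1.49 × 1.49 = 2.22 m². Wetted perimeter P = b + 2y = 1.49 + 2×1.49 = 4.47 m.
Hydraulic radius R = A/P = 2.22/4.47 = 0.4967 m.
V = (1/n) R^(2/3) √S = (1/0.016) × 0.4967^(2/3) × √0.037 = 7.54 m/s. Hydraulic depth D_h = A/T = 2.22/1.49 = 1.49 m.
Froude number Fr = V/√(g·D_h) = 7.54/√(9.81×1.49) = 1.97, which is greater than 1, so the flow is supercritical.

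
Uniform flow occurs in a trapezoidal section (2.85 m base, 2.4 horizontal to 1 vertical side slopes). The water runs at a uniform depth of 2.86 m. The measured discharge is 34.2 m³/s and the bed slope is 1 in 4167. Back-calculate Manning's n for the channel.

With bottom width b = 2.85 m and side slope z = 2.4: A = (b + zy)y = (2.85 + 2.4×2.86)×2.86 = 27.78 m²; P = b + 2y√(1+z²) = 2.85 + 2×2.86×2.6 = 17.72 m.
Hydraulic radius R = A/P = 27.78/17.72 = 1.568 m.
Rearranging Manning's equation: n = (1/Q) A R^(2/3) S^(1/2) = (1/34.2) × 27.78 × 1.568^(2/3) × √0.00024 = 0.017.

n = 0.017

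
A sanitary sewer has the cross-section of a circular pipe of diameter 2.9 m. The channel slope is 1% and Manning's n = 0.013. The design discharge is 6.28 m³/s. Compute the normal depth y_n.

y_n = 0.767 m

Manning's equation rearranged: A R^(2/3) = nQ / (1·√S) = 0.013 × 6.28 / (√0.01) = 0.8164.
Trying y = 0.885 m: A R^(2/3) = 1.079 — over.
Trying y = 0.657 m: A R^(2/3) = 0.6001 — short.
Trying y = 0.767 m: A R^(2/3) = 0.8162 — matches.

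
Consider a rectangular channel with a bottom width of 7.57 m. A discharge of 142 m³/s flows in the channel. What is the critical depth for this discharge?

y_c = 3.3 m

For a rectangular channel, critical depth y_c = (q²/g)^(1/3) where q = Q/b = 142/7.57 = 18.76 m²/s.
So y_c = (18.76²/9.81)^(1/3) = 3.3 m.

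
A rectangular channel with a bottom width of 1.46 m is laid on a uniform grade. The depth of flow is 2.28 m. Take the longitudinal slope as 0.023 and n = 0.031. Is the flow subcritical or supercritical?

Flow area A = b·y = 1.46 × 2.28 = 3.329 m². Wetted perimeter P = b + 2y = 1.46 + 2×2.28 = 6.02 m.
Hydraulic radius R = A/P = 3.329/6.02 = 0.553 m.
V = (1/n) R^(2/3) √S = (1/0.031) × 0.553^(2/3) × √0.023 = 3.296 m/s. Hydraulic depth D_h = A/T = 3.329/1.46 = 2.28 m.
Froude number Fr = V/√(g·D_h) = 3.296/√(9.81×2.28) = 0.697, which is less than 1, so the flow is subcritical.

subcritical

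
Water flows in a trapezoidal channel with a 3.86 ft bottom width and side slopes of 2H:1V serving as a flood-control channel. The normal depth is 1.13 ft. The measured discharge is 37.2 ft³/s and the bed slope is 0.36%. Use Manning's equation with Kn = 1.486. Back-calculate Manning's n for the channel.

With bottom width b = 3.86 ft and side slope z = 2: A = (b + zy)y = (3.86 + 2×1.13)×1.13 = 6.916 ft²; P = b + 2y√(1+z²) = 3.86 + 2×1.13×2.236 = 8.914 ft.
Hydraulic radius R = A/P = 6.916/8.914 = 0.7759 ft.
Rearranging Manning's equation: n = (1.486/Q) A R^(2/3) S^(1/2) = (1.486/37.2) × 6.916 × 0.7759^(2/3) × √0.0036 = 0.014.

n = 0.014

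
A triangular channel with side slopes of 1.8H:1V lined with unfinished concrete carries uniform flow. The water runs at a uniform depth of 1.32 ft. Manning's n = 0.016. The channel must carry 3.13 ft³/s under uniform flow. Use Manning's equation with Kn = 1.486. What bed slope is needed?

For a triangular section with side slope z = 1.8: A = zy² = 1.8×1.32² = 3.136 ft²; P = 2y√(1+z²) = 2×1.32×2.059 = 5.436 ft.
Hydraulic radius R = A/P = 3.136/5.436 = 0.5769 ft.
From Manning's equation, S = [nQ / (1.486 A R^(2/3))]² = [0.016 × 3.13 / (1.486 × 3.136 × 0.5769^(2/3))]² = 0.00024.

S = 0.00024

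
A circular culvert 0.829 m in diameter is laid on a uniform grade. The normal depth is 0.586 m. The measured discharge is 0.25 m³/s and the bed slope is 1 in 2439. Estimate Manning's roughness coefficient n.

For a circular section of diameter D = 0.829 m at depth y = 0.586 m, the central angle is θ = 2 arccos(1 − 2y/D) = 3.995 rad. Then A = (D²/8)(θ − sin θ) = 0.4079 m² and P = Dθ/2 = 1.656 m.
Hydraulic radius R = A/P = 0.4079/1.656 = 0.2463 m.
Rearranging Manning's equation: n = (1/Q) A R^(2/3) S^(1/2) = (1/0.25) × 0.4079 × 0.2463^(2/3) × √0.00041 = 0.013.

n = 0.013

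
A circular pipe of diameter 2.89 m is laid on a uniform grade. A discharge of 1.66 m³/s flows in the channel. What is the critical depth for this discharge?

y_c = 0.546 m

At critical depth, Q² T / (g A³) = 1, i.e. A³/T = Q²/g = 1.66²/9.81 = 0.2809.
Trying y = 0.385 m: A³/T = 0.0713 — short.
Trying y = 0.546 m: A³/T = 0.2819 — matches.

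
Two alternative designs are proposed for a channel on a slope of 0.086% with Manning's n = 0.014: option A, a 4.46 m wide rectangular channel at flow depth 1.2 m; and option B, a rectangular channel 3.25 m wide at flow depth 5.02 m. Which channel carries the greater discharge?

Channel A: Flow area A = b·y = 4.46 × 1.2 = 5.352 m². Wetted perimeter P = b + 2y = 4.46 + 2×1.2 = 6.86 m. Hydraulic radius R = A/P = 5.352/6.86 = 0.7802 m. Q_A = (1/0.014)·5.352·0.7802^(2/3)·√0.00086 = 9.501 m³/s.
Channel B: Flow area A = b·y = 3.25 × 5.02 = 16.31 m². Wetted perimeter P = b + 2y = 3.25 + 2×5.02 = 13.29 m. Hydraulic radius R = A/P = 16.31/13.29 = 1.228 m. Q_B = (1/0.014)·16.31·1.228^(2/3)·√0.00086 = 39.18 m³/s.
Q_A = 9.501 m³/s vs Q_B = 39.18 m³/s, so channel B carries more.

channel B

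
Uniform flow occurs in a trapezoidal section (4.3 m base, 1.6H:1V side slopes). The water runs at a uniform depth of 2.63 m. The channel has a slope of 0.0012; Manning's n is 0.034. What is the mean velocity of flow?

V = 1.38 m/s

With bottom width b = 4.3 m and side slope z = 1.6: A = (b + zy)y = (4.3 + 1.6×2.63)×2.63 = 22.38 m²; P = b + 2y√(1+z²) = 4.3 + 2×2.63×1.887 = 14.22 m.
Hydraulic radius R = A/P = 22.38/14.22 = 1.573 m.
From Manning's equation, V = (1/n) R^(2/3) S^(1/2) = (1/0.034) × 1.573^(2/3) × 0.0012^(1/2) = 1.38 m/s.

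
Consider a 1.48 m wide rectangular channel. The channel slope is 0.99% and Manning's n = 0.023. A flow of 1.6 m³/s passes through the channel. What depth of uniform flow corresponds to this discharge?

Manning's equation rearranged: A R^(2/3) = nQ / (1·√S) = 0.023 × 1.6 / (√0.0099) = 0.3699.
At y = 0.449 m: A R^(2/3) = 0.284 — too small.
At y = 0.662 m: A R^(2/3) = 0.486 — too large.
At y = 0.542 m: A R^(2/3) = 0.3697 — ≈ 0.3699.

y_n = 0.542 m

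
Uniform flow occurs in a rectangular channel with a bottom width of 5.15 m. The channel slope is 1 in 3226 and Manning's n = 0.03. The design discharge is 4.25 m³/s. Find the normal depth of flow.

Manning's equation rearranged: A R^(2/3) = nQ / (1·√S) = 0.03 × 4.25 / (√0.00031) = 7.242.
Try y = 1.76 m: A R^(2/3) = 9.337 — over.
Try y = 1.47 m: A R^(2/3) = 7.243 — ≈ 7.242.

y_n = 1.47 m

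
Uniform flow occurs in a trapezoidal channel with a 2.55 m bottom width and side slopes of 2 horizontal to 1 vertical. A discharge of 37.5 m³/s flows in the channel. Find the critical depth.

y_c = 1.81 m

At critical depth, Q² T / (g A³) = 1, i.e. A³/T = Q²/g = 37.5²/9.81 = 143.3.
Try y = 2.26 m: A³/T = 352 — too large.
Try y = 1.26 m: A³/T = 34.35 — too small.
Try y = 1.81 m: A³/T = 142.3 — ≈ 143.3.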